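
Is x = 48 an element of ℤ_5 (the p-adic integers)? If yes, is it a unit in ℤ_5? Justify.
x ∈ ℤ_5^× (unit); v_5(x) = 0

ℤ_5 = {x ∈ ℚ_5 : v_5(x) ≥ 0} and ℤ_5^× = {x ∈ ℤ_5 : v_5(x) = 0}. Here v_5(48) = v_5(num) − v_5(den) = 0; compare against these criteria.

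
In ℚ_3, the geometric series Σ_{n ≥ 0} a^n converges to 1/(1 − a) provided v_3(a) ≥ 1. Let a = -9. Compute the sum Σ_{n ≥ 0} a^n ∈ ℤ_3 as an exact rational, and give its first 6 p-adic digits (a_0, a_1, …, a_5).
Σ a^n = 1/(1 − a) = 1/10;  first 6 digits = (1, 0, 2, 2, 0, 0)

v_3(a) = 2 ≥ 1, so the series converges in ℤ_3 to 1/(1 − a) = 1/(1 − (-9)) = 1/10. Expand this rational in ℤ_3: compute digits iteratively via d_i = x_i mod 3, x_{i+1} = (x_i − d_i)/3. The first 6 digits are (1, 0, 2, 2, 0, 0).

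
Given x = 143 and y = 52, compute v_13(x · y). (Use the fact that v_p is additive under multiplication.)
v_13(7436) = 2

v_p(x) = 1 (factor: 143 = 13^1 · 11); v_p(y) = 1 (factor: 52 = 13^1 · 4). Additivity: v_p(xy) = v_p(x) + v_p(y) = 1 + 1 = 2. (Direct check: xy = 7436 = 13^2 · (44).)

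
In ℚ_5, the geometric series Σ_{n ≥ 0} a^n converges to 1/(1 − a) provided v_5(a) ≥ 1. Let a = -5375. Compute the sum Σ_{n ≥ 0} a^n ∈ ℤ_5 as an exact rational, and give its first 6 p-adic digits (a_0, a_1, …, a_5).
Σ a^n = 1/(1 − a) = 1/5376;  first 6 digits = (1, 0, 0, 2, 1, 3)

v_5(a) = 3 ≥ 1, so the series converges in ℤ_5 to 1/(1 − a) = 1/(1 − (-5375)) = 1/5376. Expand this rational in ℤ_5: compute digits iteratively via d_i = x_i mod 5, x_{i+1} = (x_i − d_i)/5. The first 6 digits are (1, 0, 0, 2, 1, 3).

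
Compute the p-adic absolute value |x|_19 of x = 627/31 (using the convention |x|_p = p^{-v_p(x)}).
|627/31|_19 = 1/19

Step 1 — compute v_19(x) by factoring powers of 19 out of the numerator and denominator: v_19(627/31) = 1. Step 2 — apply |x|_p = p^{-v_p(x)} = 19^{-1} = 1/19.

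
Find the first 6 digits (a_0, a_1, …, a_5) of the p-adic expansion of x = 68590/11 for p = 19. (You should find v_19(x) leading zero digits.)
(a_0, …, a_5) = (0, 0, 0, 13, 8, 3)

v_19(68590/11) = 3, so a_0 = ... = a_2 = 0. Factor out: x = 19^3 · u with u = 10/11 a unit in ℤ_19. Expand u iteratively via a_{v+i} = u_i mod 19, u_{i+1} = (u_i − a_{v+i})/19:
  u_0 = 10/11;  a_3 = 13;  u_1 = (u_0 − 13)/19 = -7/11
  u_1 = -7/11;  a_4 = 8;  u_2 = (u_1 − 8)/19 = -5/11
  u_2 = -5/11;  a_5 = 3;  u_3 = (u_2 − 3)/19 = -2/11
Digits: (0, 0, 0, 13, 8, 3).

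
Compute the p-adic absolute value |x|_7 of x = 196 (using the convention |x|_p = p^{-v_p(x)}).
|196|_7 = 1/49

Step 1 — compute v_7(x) by factoring powers of 7 out of the numerator and denominator: v_7(196) = 2. Step 2 — apply |x|_p = p^{-v_p(x)} = 7^{-2} = 1/49.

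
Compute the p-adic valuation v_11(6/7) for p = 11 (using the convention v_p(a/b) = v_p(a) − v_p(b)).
v_11(6/7) = 0

Factor powers of 11 from the numerator and denominator of the reduced fraction: 6 = 11^0 · 6 and 7 = 11^0 · 7. Apply v_p(a/b) = v_p(a) − v_p(b): v_11(6/7) = 0 − 0 = 0.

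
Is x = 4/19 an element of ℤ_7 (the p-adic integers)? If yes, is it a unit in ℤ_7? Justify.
x ∈ ℤ_7^× (unit); v_7(x) = 0

ℤ_7 = {x ∈ ℚ_7 : v_7(x) ≥ 0} and ℤ_7^× = {x ∈ ℤ_7 : v_7(x) = 0}. Here v_7(4/19) = v_7(num) − v_7(den) = 0; compare against these criteria.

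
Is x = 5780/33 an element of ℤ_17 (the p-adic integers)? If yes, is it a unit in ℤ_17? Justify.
x ∈ ℤ_17 but not a unit; v_17(x) = 2 > 0

ℤ_17 = {x ∈ ℚ_17 : v_17(x) ≥ 0} and ℤ_17^× = {x ∈ ℤ_17 : v_17(x) = 0}. Here v_17(5780/33) = v_17(num) − v_17(den) = 2; compare against these criteria.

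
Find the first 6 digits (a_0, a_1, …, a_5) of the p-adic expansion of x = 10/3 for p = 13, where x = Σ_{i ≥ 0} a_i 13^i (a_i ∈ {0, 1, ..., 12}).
(a_0, …, a_5) = (12, 8, 8, 8, 8, 8)

v_13(10/3) = 0 (numerator and denominator both coprime to 13), so x ∈ ℤ_13^×. Compute digits iteratively via a_i = x_i mod 13, x_{i+1} = (x_i − a_i)/13, with x_0 = x:
  x_0 = 10/3;  a_0 = 12;  x_1 = (x_0 − 12)/13 = -2/3
  x_1 = -2/3;  a_1 = 8;  x_2 = (x_1 − 8)/13 = -2/3
  x_2 = -2/3;  a_2 = 8;  x_3 = (x_2 − 8)/13 = -2/3
  x_3 = -2/3;  a_3 = 8;  x_4 = (x_3 − 8)/13 = -2/3
  x_4 = -2/3;  a_4 = 8;  x_5 = (x_4 − 8)/13 = -2/3
  x_5 = -2/3;  a_5 = 8;  x_6 = (x_5 − 8)/13 = -2/3
Digits: (12, 8, 8, 8, 8, 8).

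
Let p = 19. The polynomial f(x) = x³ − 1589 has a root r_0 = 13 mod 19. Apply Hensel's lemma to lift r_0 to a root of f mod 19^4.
r_3 = 80858 (mod 130321)

Hensel: r_{i+1} = r_i − f(r_i)/f′(r_i) mod 19^{i+2}, where f′(x) = 3x². Iterate:
  r_0 = 13 (mod 19)
  r_1 = 355 (mod 361)
  r_2 = 5409 (mod 6859)
  r_3 = 80858 (mod 130321)
Final: r = 80858 with f(r) ≡ 0 mod 19^4.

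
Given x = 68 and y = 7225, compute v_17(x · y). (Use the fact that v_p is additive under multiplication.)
v_17(491300) = 3

v_p(x) = 1 (factor: 68 = 17^1 · 4); v_p(y) = 2 (factor: 7225 = 17^2 · 25). Additivity: v_p(xy) = v_p(x) + v_p(y) = 1 + 2 = 3. (Direct check: xy = 491300 = 17^3 · (100).)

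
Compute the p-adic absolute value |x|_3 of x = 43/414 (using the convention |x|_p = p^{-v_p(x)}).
|43/414|_3 = 9

Step 1 — compute v_3(x) by factoring powers of 3 out of the numerator and denominator: v_3(43/414) = -2. Step 2 — apply |x|_p = p^{-v_p(x)} = 3^{2} = 9.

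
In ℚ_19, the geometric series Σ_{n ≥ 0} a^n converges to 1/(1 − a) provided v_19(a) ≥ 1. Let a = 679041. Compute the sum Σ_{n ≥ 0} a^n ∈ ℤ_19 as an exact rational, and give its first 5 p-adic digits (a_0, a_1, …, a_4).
Σ a^n = 1/(1 − a) = -1/679040;  first 5 digits = (1, 0, 0, 4, 5)

v_19(a) = 3 ≥ 1, so the series converges in ℤ_19 to 1/(1 − a) = 1/(1 − 679041) = -1/679040. Expand this rational in ℤ_19: compute digits iteratively via d_i = x_i mod 19, x_{i+1} = (x_i − d_i)/19. The first 5 digits are (1, 0, 0, 4, 5).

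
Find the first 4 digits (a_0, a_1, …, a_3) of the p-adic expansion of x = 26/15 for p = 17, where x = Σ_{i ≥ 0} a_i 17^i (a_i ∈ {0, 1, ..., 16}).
(a_0, …, a_3) = (4, 1, 9, 4)

v_17(26/15) = 0 (numerator and denominator both coprime to 17), so x ∈ ℤ_17^×. Compute digits iteratively via a_i = x_i mod 17, x_{i+1} = (x_i − a_i)/17, with x_0 = x:
  x_0 = 26/15;  a_0 = 4;  x_1 = (x_0 − 4)/17 = -2/15
  x_1 = -2/15;  a_1 = 1;  x_2 = (x_1 − 1)/17 = -1/15
  x_2 = -1/15;  a_2 = 9;  x_3 = (x_2 − 9)/17 = -8/15
  x_3 = -8/15;  a_3 = 4;  x_4 = (x_3 − 4)/17 = -4/15
Digits: (4, 1, 9, 4).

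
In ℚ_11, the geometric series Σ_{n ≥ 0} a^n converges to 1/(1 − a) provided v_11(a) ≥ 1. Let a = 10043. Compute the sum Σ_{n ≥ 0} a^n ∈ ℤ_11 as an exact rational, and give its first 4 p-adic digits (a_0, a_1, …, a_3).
Σ a^n = 1/(1 − a) = -1/10042;  first 4 digits = (1, 0, 6, 7)

v_11(a) = 2 ≥ 1, so the series converges in ℤ_11 to 1/(1 − a) = 1/(1 − 10043) = -1/10042. Expand this rational in ℤ_11: compute digits iteratively via d_i = x_i mod 11, x_{i+1} = (x_i − d_i)/11. The first 4 digits are (1, 0, 6, 7).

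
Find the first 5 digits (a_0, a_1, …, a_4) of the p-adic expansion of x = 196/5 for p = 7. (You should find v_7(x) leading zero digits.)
(a_0, …, a_4) = (0, 0, 5, 5, 2)

v_7(196/5) = 2, so a_0 = ... = a_1 = 0. Factor out: x = 7^2 · u with u = 4/5 a unit in ℤ_7. Expand u iteratively via a_{v+i} = u_i mod 7, u_{i+1} = (u_i − a_{v+i})/7:
  u_0 = 4/5;  a_2 = 5;  u_1 = (u_0 − 5)/7 = -3/5
  u_1 = -3/5;  a_3 = 5;  u_2 = (u_1 − 5)/7 = -4/5
  u_2 = -4/5;  a_4 = 2;  u_3 = (u_2 − 2)/7 = -2/5
Digits: (0, 0, 5, 5, 2).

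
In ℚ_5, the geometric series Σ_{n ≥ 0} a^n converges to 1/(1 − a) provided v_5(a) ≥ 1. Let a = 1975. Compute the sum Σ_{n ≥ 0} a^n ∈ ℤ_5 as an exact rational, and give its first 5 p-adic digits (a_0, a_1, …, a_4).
Σ a^n = 1/(1 − a) = -1/1974;  first 5 digits = (1, 0, 4, 0, 4)

v_5(a) = 2 ≥ 1, so the series converges in ℤ_5 to 1/(1 − a) = 1/(1 − 1975) = -1/1974. Expand this rational in ℤ_5: compute digits iteratively via d_i = x_i mod 5, x_{i+1} = (x_i − d_i)/5. The first 5 digits are (1, 0, 4, 0, 4).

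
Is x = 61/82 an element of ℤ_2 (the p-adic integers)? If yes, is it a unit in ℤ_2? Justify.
x ∉ ℤ_2 (v_2(x) = -1 < 0)

ℤ_2 = {x ∈ ℚ_2 : v_2(x) ≥ 0} and ℤ_2^× = {x ∈ ℤ_2 : v_2(x) = 0}. Here v_2(61/82) = v_2(num) − v_2(den) = -1; compare against these criteria.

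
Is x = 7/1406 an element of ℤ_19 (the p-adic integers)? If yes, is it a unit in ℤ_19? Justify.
x ∉ ℤ_19 (v_19(x) = -1 < 0)

ℤ_19 = {x ∈ ℚ_19 : v_19(x) ≥ 0} and ℤ_19^× = {x ∈ ℤ_19 : v_19(x) = 0}. Here v_19(7/1406) = v_19(num) − v_19(den) = -1; compare against these criteria.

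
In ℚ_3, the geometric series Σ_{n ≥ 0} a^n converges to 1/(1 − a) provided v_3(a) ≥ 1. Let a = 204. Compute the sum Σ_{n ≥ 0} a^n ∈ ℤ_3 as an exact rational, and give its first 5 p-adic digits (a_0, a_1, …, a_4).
Σ a^n = 1/(1 − a) = -1/203;  first 5 digits = (1, 2, 2, 2, 0)

v_3(a) = 1 ≥ 1, so the series converges in ℤ_3 to 1/(1 − a) = 1/(1 − 204) = -1/203. Expand this rational in ℤ_3: compute digits iteratively via d_i = x_i mod 3, x_{i+1} = (x_i − d_i)/3. The first 5 digits are (1, 2, 2, 2, 0).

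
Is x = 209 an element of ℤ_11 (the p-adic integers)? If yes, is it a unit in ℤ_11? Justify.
x ∈ ℤ_11 but not a unit; v_11(x) = 1 > 0

ℤ_11 = {x ∈ ℚ_11 : v_11(x) ≥ 0} and ℤ_11^× = {x ∈ ℤ_11 : v_11(x) = 0}. Here v_11(209) = v_11(num) − v_11(den) = 1; compare against these criteria.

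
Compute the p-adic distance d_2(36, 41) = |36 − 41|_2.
d_2(36, 41) = 1

Step 1 — x − y = 36 − 41 = -5. Step 2 — v_2(-5) = 0 (factor: -5 = −(2^0 · 5); the sign does not affect v_p). Step 3 — |x − y|_2 = 2^{0} = 1.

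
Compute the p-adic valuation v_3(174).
v_3(174) = 1

v_3(n) is the largest exponent k such that 3^k divides n. Factor out: 174 = 3^1 · 58. (Sign doesn't affect v_p.) So v_3(174) = 1.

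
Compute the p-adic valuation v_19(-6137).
v_19(-6137) = 2

v_19(n) is the largest exponent k such that 19^k divides n. Factor out: -6137 = -19^2 · 17. (Sign doesn't affect v_p.) So v_19(-6137) = 2.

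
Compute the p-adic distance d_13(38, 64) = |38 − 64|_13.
d_13(38, 64) = 1/13

Step 1 — x − y = 38 − 64 = -26. Step 2 — v_13(-26) = 1 (factor: -26 = −(13^1 · 2); the sign does not affect v_p). Step 3 — |x − y|_13 = 13^{-1} = 1/13.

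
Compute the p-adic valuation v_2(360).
v_2(360) = 3

v_2(n) is the largest exponent k such that 2^k divides n. Factor out: 360 = 2^3 · 45. (Sign doesn't affect v_p.) So v_2(360) = 3.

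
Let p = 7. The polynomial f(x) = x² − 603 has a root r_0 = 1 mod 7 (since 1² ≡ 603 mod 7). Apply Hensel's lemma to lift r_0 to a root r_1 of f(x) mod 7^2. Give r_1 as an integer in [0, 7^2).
r_1 = 8 (mod 49)

Hensel's recurrence: r_{i+1} = r_i − f(r_i)·(f′(r_i))^{-1} mod 7^{i+2}, with f′(x) = 2x. Iterate:
  r_0 = 1 (mod 7)
  r_1 = 8 (mod 49)
Final: r_1 = 8, and one checks f(r_1) ≡ 0 mod 7^2.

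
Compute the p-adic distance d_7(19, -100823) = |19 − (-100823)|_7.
d_7(19, -100823) = 1/16807

Step 1 — x − y = 19 − (-100823) = 100842. Step 2 — v_7(100842) = 5 (factor: 100842 = (7^5 · 6); the sign does not affect v_p). Step 3 — |x − y|_7 = 7^{-5} = 1/16807.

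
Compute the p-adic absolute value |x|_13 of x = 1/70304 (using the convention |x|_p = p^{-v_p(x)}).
|1/70304|_13 = 2197

Step 1 — compute v_13(x) by factoring powers of 13 out of the numerator and denominator: v_13(1/70304) = -3. Step 2 — apply |x|_p = p^{-v_p(x)} = 13^{3} = 2197.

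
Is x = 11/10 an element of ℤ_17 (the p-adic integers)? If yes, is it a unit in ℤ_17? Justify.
x ∈ ℤ_17^× (unit); v_17(x) = 0

ℤ_17 = {x ∈ ℚ_17 : v_17(x) ≥ 0} and ℤ_17^× = {x ∈ ℤ_17 : v_17(x) = 0}. Here v_17(11/10) = v_17(num) − v_17(den) = 0; compare against these criteria.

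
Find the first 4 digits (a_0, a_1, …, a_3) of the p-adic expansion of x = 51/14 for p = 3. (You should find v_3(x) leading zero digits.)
(a_0, …, a_3) = (0, 1, 2, 0)

v_3(51/14) = 1, so a_0 = ... = a_0 = 0. Factor out: x = 3^1 · u with u = 17/14 a unit in ℤ_3. Expand u iteratively via a_{v+i} = u_i mod 3, u_{i+1} = (u_i − a_{v+i})/3:
  u_0 = 17/14;  a_1 = 1;  u_1 = (u_0 − 1)/3 = 1/14
  u_1 = 1/14;  a_2 = 2;  u_2 = (u_1 − 2)/3 = -9/14
  u_2 = -9/14;  a_3 = 0;  u_3 = (u_2 − 0)/3 = -3/14
Digits: (0, 1, 2, 0).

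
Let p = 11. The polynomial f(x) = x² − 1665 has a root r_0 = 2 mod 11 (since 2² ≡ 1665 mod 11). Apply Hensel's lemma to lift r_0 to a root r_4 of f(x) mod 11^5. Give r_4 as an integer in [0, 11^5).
r_4 = 19263 (mod 161051)

Hensel's recurrence: r_{i+1} = r_i − f(r_i)·(f′(r_i))^{-1} mod 11^{i+2}, with f′(x) = 2x. Iterate:
  r_0 = 2 (mod 11)
  r_1 = 24 (mod 121)
  r_2 = 629 (mod 1331)
  r_3 = 4622 (mod 14641)
  r_4 = 19263 (mod 161051)
Final: r_4 = 19263, and one checks f(r_4) ≡ 0 mod 11^5.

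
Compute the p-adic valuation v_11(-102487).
v_11(-102487) = 4

v_11(n) is the largest exponent k such that 11^k divides n. Factor out: -102487 = -11^4 · 7. (Sign doesn't affect v_p.) So v_11(-102487) = 4.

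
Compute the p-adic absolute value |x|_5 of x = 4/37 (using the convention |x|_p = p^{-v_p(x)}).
|4/37|_5 = 1

Step 1 — compute v_5(x) by factoring powers of 5 out of the numerator and denominator: v_5(4/37) = 0. Step 2 — apply |x|_p = p^{-v_p(x)} = 5^{0} = 1.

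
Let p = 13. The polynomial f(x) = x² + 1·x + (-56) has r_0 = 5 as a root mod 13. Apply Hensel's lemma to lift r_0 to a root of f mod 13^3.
r_2 = 2189 (mod 2197)

Hensel: r_{i+1} = r_i − f(r_i)·(f′(r_i))^{-1} mod 13^{i+2}, f′(x) = 2x + 1. Iterate:
  r_0 = 5 (mod 13)
  r_1 = 161 (mod 169)
  r_2 = 2189 (mod 2197)
Final: r = 2189 satisfies f(r) ≡ 0 mod 13^3.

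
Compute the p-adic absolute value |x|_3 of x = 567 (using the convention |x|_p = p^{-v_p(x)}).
|567|_3 = 1/81

Step 1 — compute v_3(x) by factoring powers of 3 out of the numerator and denominator: v_3(567) = 4. Step 2 — apply |x|_p = p^{-v_p(x)} = 3^{-4} = 1/81.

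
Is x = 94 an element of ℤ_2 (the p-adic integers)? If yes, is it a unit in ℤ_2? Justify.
x ∈ ℤ_2 but not a unit; v_2(x) = 1 > 0

ℤ_2 = {x ∈ ℚ_2 : v_2(x) ≥ 0} and ℤ_2^× = {x ∈ ℤ_2 : v_2(x) = 0}. Here v_2(94) = v_2(num) − v_2(den) = 1; compare against these criteria.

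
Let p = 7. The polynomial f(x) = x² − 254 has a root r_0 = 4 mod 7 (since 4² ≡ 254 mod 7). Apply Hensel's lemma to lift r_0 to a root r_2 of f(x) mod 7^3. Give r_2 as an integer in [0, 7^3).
r_2 = 242 (mod 343)

Hensel's recurrence: r_{i+1} = r_i − f(r_i)·(f′(r_i))^{-1} mod 7^{i+2}, with f′(x) = 2x. Iterate:
  r_0 = 4 (mod 7)
  r_1 = 46 (mod 49)
  r_2 = 242 (mod 343)
Final: r_2 = 242, and one checks f(r_2) ≡ 0 mod 7^3.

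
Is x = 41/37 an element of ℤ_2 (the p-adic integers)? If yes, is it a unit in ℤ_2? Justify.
x ∈ ℤ_2^× (unit); v_2(x) = 0

ℤ_2 = {x ∈ ℚ_2 : v_2(x) ≥ 0} and ℤ_2^× = {x ∈ ℤ_2 : v_2(x) = 0}. Here v_2(41/37) = v_2(num) − v_2(den) = 0; compare against these criteria.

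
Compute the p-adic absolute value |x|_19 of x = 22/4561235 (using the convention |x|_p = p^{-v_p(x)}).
|22/4561235|_19 = 130321

Step 1 — compute v_19(x) by factoring powers of 19 out of the numerator and denominator: v_19(22/4561235) = -4. Step 2 — apply |x|_p = p^{-v_p(x)} = 19^{4} = 130321.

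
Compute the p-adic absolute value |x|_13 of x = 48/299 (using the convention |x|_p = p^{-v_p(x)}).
|48/299|_13 = 13

Step 1 — compute v_13(x) by factoring powers of 13 out of the numerator and denominator: v_13(48/299) = -1. Step 2 — apply |x|_p = p^{-v_p(x)} = 13^{1} = 13.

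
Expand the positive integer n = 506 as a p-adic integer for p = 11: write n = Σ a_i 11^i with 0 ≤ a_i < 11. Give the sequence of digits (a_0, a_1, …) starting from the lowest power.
(a_0, a_1, …) = (0, 2, 4)

Repeated division by 11 gives the digits low-to-high: 506 = 2·11^1 + 4·11^2. Digit sequence: (0, 2, 4).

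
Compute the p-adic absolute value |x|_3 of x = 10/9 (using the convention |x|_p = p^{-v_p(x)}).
|10/9|_3 = 9

Step 1 — compute v_3(x) by factoring powers of 3 out of the numerator and denominator: v_3(10/9) = -2. Step 2 — apply |x|_p = p^{-v_p(x)} = 3^{2} = 9.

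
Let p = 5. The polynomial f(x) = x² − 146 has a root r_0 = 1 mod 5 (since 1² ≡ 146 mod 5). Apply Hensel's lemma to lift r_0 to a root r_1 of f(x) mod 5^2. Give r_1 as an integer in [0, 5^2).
r_1 = 11 (mod 25)

Hensel's recurrence: r_{i+1} = r_i − f(r_i)·(f′(r_i))^{-1} mod 5^{i+2}, with f′(x) = 2x. Iterate:
  r_0 = 1 (mod 5)
  r_1 = 11 (mod 25)
Final: r_1 = 11, and one checks f(r_1) ≡ 0 mod 5^2.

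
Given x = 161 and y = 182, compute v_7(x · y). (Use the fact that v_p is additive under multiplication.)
v_7(29302) = 2

v_p(x) = 1 (factor: 161 = 7^1 · 23); v_p(y) = 1 (factor: 182 = 7^1 · 26). Additivity: v_p(xy) = v_p(x) + v_p(y) = 1 + 1 = 2. (Direct check: xy = 29302 = 7^2 · (598).)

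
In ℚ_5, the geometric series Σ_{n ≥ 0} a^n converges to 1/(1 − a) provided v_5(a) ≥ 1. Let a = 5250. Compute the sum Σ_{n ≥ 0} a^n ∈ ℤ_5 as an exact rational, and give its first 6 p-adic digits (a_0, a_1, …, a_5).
Σ a^n = 1/(1 − a) = -1/5249;  first 6 digits = (1, 0, 0, 2, 3, 1)

v_5(a) = 3 ≥ 1, so the series converges in ℤ_5 to 1/(1 − a) = 1/(1 − 5250) = -1/5249. Expand this rational in ℤ_5: compute digits iteratively via d_i = x_i mod 5, x_{i+1} = (x_i − d_i)/5. The first 6 digits are (1, 0, 0, 2, 3, 1).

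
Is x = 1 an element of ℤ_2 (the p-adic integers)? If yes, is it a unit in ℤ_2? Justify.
x ∈ ℤ_2^× (unit); v_2(x) = 0

ℤ_2 = {x ∈ ℚ_2 : v_2(x) ≥ 0} and ℤ_2^× = {x ∈ ℤ_2 : v_2(x) = 0}. Here v_2(1) = v_2(num) − v_2(den) = 0; compare against these criteria.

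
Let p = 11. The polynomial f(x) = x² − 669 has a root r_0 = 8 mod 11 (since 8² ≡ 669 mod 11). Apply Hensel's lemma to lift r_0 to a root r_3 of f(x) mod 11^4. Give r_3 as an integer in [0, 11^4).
r_3 = 2791 (mod 14641)

Hensel's recurrence: r_{i+1} = r_i − f(r_i)·(f′(r_i))^{-1} mod 11^{i+2}, with f′(x) = 2x. Iterate:
  r_0 = 8 (mod 11)
  r_1 = 8 (mod 121)
  r_2 = 129 (mod 1331)
  r_3 = 2791 (mod 14641)
Final: r_3 = 2791, and one checks f(r_3) ≡ 0 mod 11^4.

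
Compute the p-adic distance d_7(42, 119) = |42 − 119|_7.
d_7(42, 119) = 1/7

Step 1 — x − y = 42 − 119 = -77. Step 2 — v_7(-77) = 1 (factor: -77 = −(7^1 · 11); the sign does not affect v_p). Step 3 — |x − y|_7 = 7^{-1} = 1/7.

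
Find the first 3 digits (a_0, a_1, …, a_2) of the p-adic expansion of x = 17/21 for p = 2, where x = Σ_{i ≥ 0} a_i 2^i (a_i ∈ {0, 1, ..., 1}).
(a_0, …, a_2) = (1, 0, 1)

v_2(17/21) = 0 (numerator and denominator both coprime to 2), so x ∈ ℤ_2^×. Compute digits iteratively via a_i = x_i mod 2, x_{i+1} = (x_i − a_i)/2, with x_0 = x:
  x_0 = 17/21;  a_0 = 1;  x_1 = (x_0 − 1)/2 = -2/21
  x_1 = -2/21;  a_1 = 0;  x_2 = (x_1 − 0)/2 = -1/21
  x_2 = -1/21;  a_2 = 1;  x_3 = (x_2 − 1)/2 = -11/21
Digits: (1, 0, 1).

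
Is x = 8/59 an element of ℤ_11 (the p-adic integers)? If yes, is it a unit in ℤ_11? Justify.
x ∈ ℤ_11^× (unit); v_11(x) = 0

ℤ_11 = {x ∈ ℚ_11 : v_11(x) ≥ 0} and ℤ_11^× = {x ∈ ℤ_11 : v_11(x) = 0}. Here v_11(8/59) = v_11(num) − v_11(den) = 0; compare against these criteria.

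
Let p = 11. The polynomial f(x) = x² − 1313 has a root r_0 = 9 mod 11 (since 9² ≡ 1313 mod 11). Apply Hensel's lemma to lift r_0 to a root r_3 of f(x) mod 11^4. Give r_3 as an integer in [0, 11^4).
r_3 = 1758 (mod 14641)

Hensel's recurrence: r_{i+1} = r_i − f(r_i)·(f′(r_i))^{-1} mod 11^{i+2}, with f′(x) = 2x. Iterate:
  r_0 = 9 (mod 11)
  r_1 = 64 (mod 121)
  r_2 = 427 (mod 1331)
  r_3 = 1758 (mod 14641)
Final: r_3 = 1758, and one checks f(r_3) ≡ 0 mod 11^4.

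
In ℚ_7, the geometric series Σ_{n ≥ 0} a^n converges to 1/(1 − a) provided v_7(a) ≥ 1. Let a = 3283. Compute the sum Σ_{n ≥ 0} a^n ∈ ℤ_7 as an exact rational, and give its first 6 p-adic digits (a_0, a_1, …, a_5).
Σ a^n = 1/(1 − a) = -1/3282;  first 6 digits = (1, 0, 4, 2, 3, 4)

v_7(a) = 2 ≥ 1, so the series converges in ℤ_7 to 1/(1 − a) = 1/(1 − 3283) = -1/3282. Expand this rational in ℤ_7: compute digits iteratively via d_i = x_i mod 7, x_{i+1} = (x_i − d_i)/7. The first 6 digits are (1, 0, 4, 2, 3, 4).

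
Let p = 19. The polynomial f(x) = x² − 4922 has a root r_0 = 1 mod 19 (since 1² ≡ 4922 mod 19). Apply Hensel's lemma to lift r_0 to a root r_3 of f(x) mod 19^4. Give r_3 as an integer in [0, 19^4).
r_3 = 13111 (mod 130321)

Hensel's recurrence: r_{i+1} = r_i − f(r_i)·(f′(r_i))^{-1} mod 19^{i+2}, with f′(x) = 2x. Iterate:
  r_0 = 1 (mod 19)
  r_1 = 115 (mod 361)
  r_2 = 6252 (mod 6859)
  r_3 = 13111 (mod 130321)
Final: r_3 = 13111, and one checks f(r_3) ≡ 0 mod 19^4.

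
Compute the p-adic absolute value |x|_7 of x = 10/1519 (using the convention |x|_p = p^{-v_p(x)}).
|10/1519|_7 = 49

Step 1 — compute v_7(x) by factoring powers of 7 out of the numerator and denominator: v_7(10/1519) = -2. Step 2 — apply |x|_p = p^{-v_p(x)} = 7^{2} = 49.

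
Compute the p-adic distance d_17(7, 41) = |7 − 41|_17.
d_17(7, 41) = 1/17

Step 1 — x − y = 7 − 41 = -34. Step 2 — v_17(-34) = 1 (factor: -34 = −(17^1 · 2); the sign does not affect v_p). Step 3 — |x − y|_17 = 17^{-1} = 1/17.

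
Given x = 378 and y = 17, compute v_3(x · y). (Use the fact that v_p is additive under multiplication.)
v_3(6426) = 3

v_p(x) = 3 (factor: 378 = 3^3 · 14); v_p(y) = 0 (factor: 17 = 3^0 · 17). Additivity: v_p(xy) = v_p(x) + v_p(y) = 3 + 0 = 3. (Direct check: xy = 6426 = 3^3 · (238).)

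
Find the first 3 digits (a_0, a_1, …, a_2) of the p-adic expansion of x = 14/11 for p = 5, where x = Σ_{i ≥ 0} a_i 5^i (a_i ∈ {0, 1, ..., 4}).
(a_0, …, a_2) = (4, 4, 0)

v_5(14/11) = 0 (numerator and denominator both coprime to 5), so x ∈ ℤ_5^×. Compute digits iteratively via a_i = x_i mod 5, x_{i+1} = (x_i − a_i)/5, with x_0 = x:
  x_0 = 14/11;  a_0 = 4;  x_1 = (x_0 − 4)/5 = -6/11
  x_1 = -6/11;  a_1 = 4;  x_2 = (x_1 − 4)/5 = -10/11
  x_2 = -10/11;  a_2 = 0;  x_3 = (x_2 − 0)/5 = -2/11
Digits: (4, 4, 0).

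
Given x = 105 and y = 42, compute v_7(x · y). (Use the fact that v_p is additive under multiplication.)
v_7(4410) = 2

v_p(x) = 1 (factor: 105 = 7^1 · 15); v_p(y) = 1 (factor: 42 = 7^1 · 6). Additivity: v_p(xy) = v_p(x) + v_p(y) = 1 + 1 = 2. (Direct check: xy = 4410 = 7^2 · (90).)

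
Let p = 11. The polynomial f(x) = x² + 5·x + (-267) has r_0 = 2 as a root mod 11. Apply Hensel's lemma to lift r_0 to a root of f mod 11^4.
r_3 = 9011 (mod 14641)

Hensel: r_{i+1} = r_i − f(r_i)·(f′(r_i))^{-1} mod 11^{i+2}, f′(x) = 2x + 5. Iterate:
  r_0 = 2 (mod 11)
  r_1 = 57 (mod 121)
  r_2 = 1025 (mod 1331)
  r_3 = 9011 (mod 14641)
Final: r = 9011 satisfies f(r) ≡ 0 mod 11^4.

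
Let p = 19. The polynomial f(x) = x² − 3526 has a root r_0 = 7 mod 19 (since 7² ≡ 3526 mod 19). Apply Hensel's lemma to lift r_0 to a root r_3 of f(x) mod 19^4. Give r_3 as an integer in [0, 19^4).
r_3 = 57938 (mod 130321)

Hensel's recurrence: r_{i+1} = r_i − f(r_i)·(f′(r_i))^{-1} mod 19^{i+2}, with f′(x) = 2x. Iterate:
  r_0 = 7 (mod 19)
  r_1 = 178 (mod 361)
  r_2 = 3066 (mod 6859)
  r_3 = 57938 (mod 130321)
Final: r_3 = 57938, and one checks f(r_3) ≡ 0 mod 19^4.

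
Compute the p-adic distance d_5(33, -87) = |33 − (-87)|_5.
d_5(33, -87) = 1/5

Step 1 — x − y = 33 − (-87) = 120. Step 2 — v_5(120) = 1 (factor: 120 = (5^1 · 24); the sign does not affect v_p). Step 3 — |x − y|_5 = 5^{-1} = 1/5.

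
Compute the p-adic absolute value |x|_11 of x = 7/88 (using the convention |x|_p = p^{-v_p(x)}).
|7/88|_11 = 11

Step 1 — compute v_11(x) by factoring powers of 11 out of the numerator and denominator: v_11(7/88) = -1. Step 2 — apply |x|_p = p^{-v_p(x)} = 11^{1} = 11.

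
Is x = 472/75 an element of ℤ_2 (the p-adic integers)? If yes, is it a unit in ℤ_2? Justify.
x ∈ ℤ_2 but not a unit; v_2(x) = 3 > 0

ℤ_2 = {x ∈ ℚ_2 : v_2(x) ≥ 0} and ℤ_2^× = {x ∈ ℤ_2 : v_2(x) = 0}. Here v_2(472/75) = v_2(num) − v_2(den) = 3; compare against these criteria.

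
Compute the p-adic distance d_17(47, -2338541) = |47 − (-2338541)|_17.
d_17(47, -2338541) = 1/83521

Step 1 — x − y = 47 − (-2338541) = 2338588. Step 2 — v_17(2338588) = 4 (factor: 2338588 = (17^4 · 28); the sign does not affect v_p). Step 3 — |x − y|_17 = 17^{-4} = 1/83521.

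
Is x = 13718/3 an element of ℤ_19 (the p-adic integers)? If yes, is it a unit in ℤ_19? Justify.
x ∈ ℤ_19 but not a unit; v_19(x) = 3 > 0

ℤ_19 = {x ∈ ℚ_19 : v_19(x) ≥ 0} and ℤ_19^× = {x ∈ ℤ_19 : v_19(x) = 0}. Here v_19(13718/3) = v_19(num) − v_19(den) = 3; compare against these criteria.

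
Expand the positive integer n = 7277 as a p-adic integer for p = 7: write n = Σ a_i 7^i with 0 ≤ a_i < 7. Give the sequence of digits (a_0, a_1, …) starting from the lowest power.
(a_0, a_1, …) = (4, 3, 1, 0, 3)

Repeated division by 7 gives the digits low-to-high: 7277 = 4 + 3·7^1 + 1·7^2 + 3·7^4. Digit sequence: (4, 3, 1, 0, 3).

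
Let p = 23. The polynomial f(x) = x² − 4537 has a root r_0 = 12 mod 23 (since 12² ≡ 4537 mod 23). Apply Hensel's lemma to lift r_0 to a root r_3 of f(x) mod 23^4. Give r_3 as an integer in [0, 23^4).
r_3 = 59950 (mod 279841)

Hensel's recurrence: r_{i+1} = r_i − f(r_i)·(f′(r_i))^{-1} mod 23^{i+2}, with f′(x) = 2x. Iterate:
  r_0 = 12 (mod 23)
  r_1 = 173 (mod 529)
  r_2 = 11282 (mod 12167)
  r_3 = 59950 (mod 279841)
Final: r_3 = 59950, and one checks f(r_3) ≡ 0 mod 23^4.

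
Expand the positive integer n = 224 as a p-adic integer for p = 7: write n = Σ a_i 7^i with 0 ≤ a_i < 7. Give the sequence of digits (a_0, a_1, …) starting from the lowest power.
(a_0, a_1, …) = (0, 4, 4)

Repeated division by 7 gives the digits low-to-high: 224 = 4·7^1 + 4·7^2. Digit sequence: (0, 4, 4).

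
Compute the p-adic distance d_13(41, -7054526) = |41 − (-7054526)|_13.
d_13(41, -7054526) = 1/371293

Step 1 — x − y = 41 − (-7054526) = 7054567. Step 2 — v_13(7054567) = 5 (factor: 7054567 = (13^5 · 19); the sign does not affect v_p). Step 3 — |x − y|_13 = 13^{-5} = 1/371293.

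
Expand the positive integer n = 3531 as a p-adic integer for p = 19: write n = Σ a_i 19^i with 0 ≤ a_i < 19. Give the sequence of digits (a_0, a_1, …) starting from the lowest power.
(a_0, a_1, …) = (16, 14, 9)

Repeated division by 19 gives the digits low-to-high: 3531 = 16 + 14·19^1 + 9·19^2. Digit sequence: (16, 14, 9).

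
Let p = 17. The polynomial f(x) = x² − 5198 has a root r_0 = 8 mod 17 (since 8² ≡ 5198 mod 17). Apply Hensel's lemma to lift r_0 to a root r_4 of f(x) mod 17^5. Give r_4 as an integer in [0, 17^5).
r_4 = 1174861 (mod 1419857)

Hensel's recurrence: r_{i+1} = r_i − f(r_i)·(f′(r_i))^{-1} mod 17^{i+2}, with f′(x) = 2x. Iterate:
  r_0 = 8 (mod 17)
  r_1 = 76 (mod 289)
  r_2 = 654 (mod 4913)
  r_3 = 5567 (mod 83521)
  r_4 = 1174861 (mod 1419857)
Final: r_4 = 1174861, and one checks f(r_4) ≡ 0 mod 17^5.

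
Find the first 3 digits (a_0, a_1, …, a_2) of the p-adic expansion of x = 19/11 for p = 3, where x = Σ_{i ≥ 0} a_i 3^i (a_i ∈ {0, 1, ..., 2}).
(a_0, …, a_2) = (2, 1, 1)

v_3(19/11) = 0 (numerator and denominator both coprime to 3), so x ∈ ℤ_3^×. Compute digits iteratively via a_i = x_i mod 3, x_{i+1} = (x_i − a_i)/3, with x_0 = x:
  x_0 = 19/11;  a_0 = 2;  x_1 = (x_0 − 2)/3 = -1/11
  x_1 = -1/11;  a_1 = 1;  x_2 = (x_1 − 1)/3 = -4/11
  x_2 = -4/11;  a_2 = 1;  x_3 = (x_2 − 1)/3 = -5/11
Digits: (2, 1, 1).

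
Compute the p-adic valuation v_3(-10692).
v_3(-10692) = 5

v_3(n) is the largest exponent k such that 3^k divides n. Factor out: -10692 = -3^5 · 44. (Sign doesn't affect v_p.) So v_3(-10692) = 5.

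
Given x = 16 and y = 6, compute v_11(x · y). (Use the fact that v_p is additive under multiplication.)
v_11(96) = 0

v_p(x) = 0 (factor: 16 = 11^0 · 16); v_p(y) = 0 (factor: 6 = 11^0 · 6). Additivity: v_p(xy) = v_p(x) + v_p(y) = 0 + 0 = 0. (Direct check: xy = 96 = 11^0 · (96).)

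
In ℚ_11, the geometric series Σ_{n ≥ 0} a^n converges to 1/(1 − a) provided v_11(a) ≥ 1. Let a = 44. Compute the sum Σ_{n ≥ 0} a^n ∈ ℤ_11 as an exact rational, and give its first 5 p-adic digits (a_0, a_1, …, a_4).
Σ a^n = 1/(1 − a) = -1/43;  first 5 digits = (1, 4, 5, 10, 8)

v_11(a) = 1 ≥ 1, so the series converges in ℤ_11 to 1/(1 − a) = 1/(1 − 44) = -1/43. Expand this rational in ℤ_11: compute digits iteratively via d_i = x_i mod 11, x_{i+1} = (x_i − d_i)/11. The first 5 digits are (1, 4, 5, 10, 8).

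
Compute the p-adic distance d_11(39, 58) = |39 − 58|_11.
d_11(39, 58) = 1

Step 1 — x − y = 39 − 58 = -19. Step 2 — v_11(-19) = 0 (factor: -19 = −(11^0 · 19); the sign does not affect v_p). Step 3 — |x − y|_11 = 11^{0} = 1.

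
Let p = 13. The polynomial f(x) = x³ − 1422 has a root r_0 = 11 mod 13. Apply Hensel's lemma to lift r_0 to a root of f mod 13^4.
r_3 = 13778 (mod 28561)

Hensel: r_{i+1} = r_i − f(r_i)/f′(r_i) mod 13^{i+2}, where f′(x) = 3x². Iterate:
  r_0 = 11 (mod 13)
  r_1 = 89 (mod 169)
  r_2 = 596 (mod 2197)
  r_3 = 13778 (mod 28561)
Final: r = 13778 with f(r) ≡ 0 mod 13^4.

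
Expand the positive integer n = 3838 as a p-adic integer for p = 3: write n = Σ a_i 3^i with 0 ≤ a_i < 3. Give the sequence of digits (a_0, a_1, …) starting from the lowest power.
(a_0, a_1, …) = (1, 1, 0, 1, 2, 0, 2, 1)

Repeated division by 3 gives the digits low-to-high: 3838 = 1 + 1·3^1 + 1·3^3 + 2·3^4 + 2·3^6 + 1·3^7. Digit sequence: (1, 1, 0, 1, 2, 0, 2, 1).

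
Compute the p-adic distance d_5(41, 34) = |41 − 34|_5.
d_5(41, 34) = 1

Step 1 — x − y = 41 − 34 = 7. Step 2 — v_5(7) = 0 (factor: 7 = (5^0 · 7); the sign does not affect v_p). Step 3 — |x − y|_5 = 5^{0} = 1.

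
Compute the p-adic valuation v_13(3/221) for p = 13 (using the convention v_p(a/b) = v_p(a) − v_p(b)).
v_13(3/221) = -1

Factor powers of 13 from the numerator and denominator of the reduced fraction: 3 = 13^0 · 3 and 221 = 13^1 · 17. Apply v_p(a/b) = v_p(a) − v_p(b): v_13(3/221) = 0 − 1 = -1.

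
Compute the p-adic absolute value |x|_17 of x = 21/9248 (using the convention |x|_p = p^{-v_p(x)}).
|21/9248|_17 = 289

Step 1 — compute v_17(x) by factoring powers of 17 out of the numerator and denominator: v_17(21/9248) = -2. Step 2 — apply |x|_p = p^{-v_p(x)} = 17^{2} = 289.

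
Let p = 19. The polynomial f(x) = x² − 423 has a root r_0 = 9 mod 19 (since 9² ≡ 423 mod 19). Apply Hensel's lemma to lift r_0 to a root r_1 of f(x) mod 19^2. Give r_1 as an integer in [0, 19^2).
r_1 = 28 (mod 361)

Hensel's recurrence: r_{i+1} = r_i − f(r_i)·(f′(r_i))^{-1} mod 19^{i+2}, with f′(x) = 2x. Iterate:
  r_0 = 9 (mod 19)
  r_1 = 28 (mod 361)
Final: r_1 = 28, and one checks f(r_1) ≡ 0 mod 19^2.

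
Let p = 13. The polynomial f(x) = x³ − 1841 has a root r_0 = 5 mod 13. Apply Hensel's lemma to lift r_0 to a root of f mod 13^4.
r_3 = 16671 (mod 28561)

Hensel: r_{i+1} = r_i − f(r_i)/f′(r_i) mod 13^{i+2}, where f′(x) = 3x². Iterate:
  r_0 = 5 (mod 13)
  r_1 = 109 (mod 169)
  r_2 = 1292 (mod 2197)
  r_3 = 16671 (mod 28561)
Final: r = 16671 with f(r) ≡ 0 mod 13^4.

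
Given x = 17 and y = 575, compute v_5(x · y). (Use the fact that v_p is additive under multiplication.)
v_5(9775) = 2

v_p(x) = 0 (factor: 17 = 5^0 · 17); v_p(y) = 2 (factor: 575 = 5^2 · 23). Additivity: v_p(xy) = v_p(x) + v_p(y) = 0 + 2 = 2. (Direct check: xy = 9775 = 5^2 · (391).)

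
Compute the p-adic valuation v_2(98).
v_2(98) = 1

v_2(n) is the largest exponent k such that 2^k divides n. Factor out: 98 = 2^1 · 49. (Sign doesn't affect v_p.) So v_2(98) = 1.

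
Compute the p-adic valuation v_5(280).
v_5(280) = 1

v_5(n) is the largest exponent k such that 5^k divides n. Factor out: 280 = 5^1 · 56. (Sign doesn't affect v_p.) So v_5(280) = 1.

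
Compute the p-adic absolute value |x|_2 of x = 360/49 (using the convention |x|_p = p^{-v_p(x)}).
|360/49|_2 = 1/8

Step 1 — compute v_2(x) by factoring powers of 2 out of the numerator and denominator: v_2(360/49) = 3. Step 2 — apply |x|_p = p^{-v_p(x)} = 2^{-3} = 1/8.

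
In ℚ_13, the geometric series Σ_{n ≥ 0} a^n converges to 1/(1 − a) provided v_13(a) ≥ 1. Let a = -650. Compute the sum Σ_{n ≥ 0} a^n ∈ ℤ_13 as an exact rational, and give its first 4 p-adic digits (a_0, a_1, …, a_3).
Σ a^n = 1/(1 − a) = 1/651;  first 4 digits = (1, 2, 0, 5)

v_13(a) = 1 ≥ 1, so the series converges in ℤ_13 to 1/(1 − a) = 1/(1 − (-650)) = 1/651. Expand this rational in ℤ_13: compute digits iteratively via d_i = x_i mod 13, x_{i+1} = (x_i − d_i)/13. The first 4 digits are (1, 2, 0, 5).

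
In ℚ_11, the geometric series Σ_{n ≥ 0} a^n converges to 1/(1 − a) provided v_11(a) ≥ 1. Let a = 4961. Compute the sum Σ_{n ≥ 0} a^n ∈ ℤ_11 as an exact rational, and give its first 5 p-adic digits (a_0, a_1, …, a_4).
Σ a^n = 1/(1 − a) = -1/4960;  first 5 digits = (1, 0, 8, 3, 9)

v_11(a) = 2 ≥ 1, so the series converges in ℤ_11 to 1/(1 − a) = 1/(1 − 4961) = -1/4960. Expand this rational in ℤ_11: compute digits iteratively via d_i = x_i mod 11, x_{i+1} = (x_i − d_i)/11. The first 5 digits are (1, 0, 8, 3, 9).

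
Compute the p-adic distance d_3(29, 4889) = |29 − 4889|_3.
d_3(29, 4889) = 1/243

Step 1 — x − y = 29 − 4889 = -4860. Step 2 — v_3(-4860) = 5 (factor: -4860 = −(3^5 · 20); the sign does not affect v_p). Step 3 — |x − y|_3 = 3^{-5} = 1/243.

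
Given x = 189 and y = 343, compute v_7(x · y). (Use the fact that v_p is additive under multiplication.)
v_7(64827) = 4

v_p(x) = 1 (factor: 189 = 7^1 · 27); v_p(y) = 3 (factor: 343 = 7^3 · 1). Additivity: v_p(xy) = v_p(x) + v_p(y) = 1 + 3 = 4. (Direct check: xy = 64827 = 7^4 · (27).)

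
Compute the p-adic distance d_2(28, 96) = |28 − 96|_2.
d_2(28, 96) = 1/4

Step 1 — x − y = 28 − 96 = -68. Step 2 — v_2(-68) = 2 (factor: -68 = −(2^2 · 17); the sign does not affect v_p). Step 3 — |x − y|_2 = 2^{-2} = 1/4.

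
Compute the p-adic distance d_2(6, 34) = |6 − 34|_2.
d_2(6, 34) = 1/4

Step 1 — x − y = 6 − 34 = -28. Step 2 — v_2(-28) = 2 (factor: -28 = −(2^2 · 7); the sign does not affect v_p). Step 3 — |x − y|_2 = 2^{-2} = 1/4.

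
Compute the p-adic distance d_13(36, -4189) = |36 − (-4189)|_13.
d_13(36, -4189) = 1/169

Step 1 — x − y = 36 − (-4189) = 4225. Step 2 — v_13(4225) = 2 (factor: 4225 = (13^2 · 25); the sign does not affect v_p). Step 3 — |x − y|_13 = 13^{-2} = 1/169.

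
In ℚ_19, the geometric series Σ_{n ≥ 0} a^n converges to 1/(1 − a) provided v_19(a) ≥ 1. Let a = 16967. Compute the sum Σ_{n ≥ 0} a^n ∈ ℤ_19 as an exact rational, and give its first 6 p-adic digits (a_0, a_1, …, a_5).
Σ a^n = 1/(1 − a) = -1/16966;  first 6 digits = (1, 0, 9, 2, 5, 2)

v_19(a) = 2 ≥ 1, so the series converges in ℤ_19 to 1/(1 − a) = 1/(1 − 16967) = -1/16966. Expand this rational in ℤ_19: compute digits iteratively via d_i = x_i mod 19, x_{i+1} = (x_i − d_i)/19. The first 6 digits are (1, 0, 9, 2, 5, 2).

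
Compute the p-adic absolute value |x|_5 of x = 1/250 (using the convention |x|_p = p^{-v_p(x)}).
|1/250|_5 = 125

Step 1 — compute v_5(x) by factoring powers of 5 out of the numerator and denominator: v_5(1/250) = -3. Step 2 — apply |x|_p = p^{-v_p(x)} = 5^{3} = 125.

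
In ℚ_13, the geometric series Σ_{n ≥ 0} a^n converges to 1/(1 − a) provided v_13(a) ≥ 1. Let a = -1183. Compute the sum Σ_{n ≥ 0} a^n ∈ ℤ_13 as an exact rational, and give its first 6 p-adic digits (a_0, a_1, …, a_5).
Σ a^n = 1/(1 − a) = 1/1184;  first 6 digits = (1, 0, 6, 12, 9, 3)

v_13(a) = 2 ≥ 1, so the series converges in ℤ_13 to 1/(1 − a) = 1/(1 − (-1183)) = 1/1184. Expand this rational in ℤ_13: compute digits iteratively via d_i = x_i mod 13, x_{i+1} = (x_i − d_i)/13. The first 6 digits are (1, 0, 6, 12, 9, 3).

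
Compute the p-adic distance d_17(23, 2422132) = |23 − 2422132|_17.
d_17(23, 2422132) = 1/83521

Step 1 — x − y = 23 − 2422132 = -2422109. Step 2 — v_17(-2422109) = 4 (factor: -2422109 = −(17^4 · 29); the sign does not affect v_p). Step 3 — |x − y|_17 = 17^{-4} = 1/83521.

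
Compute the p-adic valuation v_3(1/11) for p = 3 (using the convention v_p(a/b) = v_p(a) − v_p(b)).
v_3(1/11) = 0

Factor powers of 3 from the numerator and denominator of the reduced fraction: 1 = 3^0 · 1 and 11 = 3^0 · 11. Apply v_p(a/b) = v_p(a) − v_p(b): v_3(1/11) = 0 − 0 = 0.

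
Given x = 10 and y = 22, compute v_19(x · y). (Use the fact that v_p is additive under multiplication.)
v_19(220) = 0

v_p(x) = 0 (factor: 10 = 19^0 · 10); v_p(y) = 0 (factor: 22 = 19^0 · 22). Additivity: v_p(xy) = v_p(x) + v_p(y) = 0 + 0 = 0. (Direct check: xy = 220 = 19^0 · (220).)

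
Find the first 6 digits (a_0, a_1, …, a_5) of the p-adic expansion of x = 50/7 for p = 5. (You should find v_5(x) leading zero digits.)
(a_0, …, a_5) = (0, 0, 1, 2, 1, 4)

v_5(50/7) = 2, so a_0 = ... = a_1 = 0. Factor out: x = 5^2 · u with u = 2/7 a unit in ℤ_5. Expand u iteratively via a_{v+i} = u_i mod 5, u_{i+1} = (u_i − a_{v+i})/5:
  u_0 = 2/7;  a_2 = 1;  u_1 = (u_0 − 1)/5 = -1/7
  u_1 = -1/7;  a_3 = 2;  u_2 = (u_1 − 2)/5 = -3/7
  u_2 = -3/7;  a_4 = 1;  u_3 = (u_2 − 1)/5 = -2/7
  u_3 = -2/7;  a_5 = 4;  u_4 = (u_3 − 4)/5 = -6/7
Digits: (0, 0, 1, 2, 1, 4).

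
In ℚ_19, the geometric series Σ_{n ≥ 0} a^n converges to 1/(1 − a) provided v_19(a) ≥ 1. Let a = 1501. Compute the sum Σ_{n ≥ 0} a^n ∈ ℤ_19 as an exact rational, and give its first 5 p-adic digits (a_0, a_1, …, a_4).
Σ a^n = 1/(1 − a) = -1/1500;  first 5 digits = (1, 3, 13, 13, 17)

v_19(a) = 1 ≥ 1, so the series converges in ℤ_19 to 1/(1 − a) = 1/(1 − 1501) = -1/1500. Expand this rational in ℤ_19: compute digits iteratively via d_i = x_i mod 19, x_{i+1} = (x_i − d_i)/19. The first 5 digits are (1, 3, 13, 13, 17).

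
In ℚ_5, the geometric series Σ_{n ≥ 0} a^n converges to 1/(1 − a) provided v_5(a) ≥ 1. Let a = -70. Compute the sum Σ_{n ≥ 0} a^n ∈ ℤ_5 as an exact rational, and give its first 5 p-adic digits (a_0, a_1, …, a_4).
Σ a^n = 1/(1 − a) = 1/71;  first 5 digits = (1, 1, 3, 4, 4)

v_5(a) = 1 ≥ 1, so the series converges in ℤ_5 to 1/(1 − a) = 1/(1 − (-70)) = 1/71. Expand this rational in ℤ_5: compute digits iteratively via d_i = x_i mod 5, x_{i+1} = (x_i − d_i)/5. The first 5 digits are (1, 1, 3, 4, 4).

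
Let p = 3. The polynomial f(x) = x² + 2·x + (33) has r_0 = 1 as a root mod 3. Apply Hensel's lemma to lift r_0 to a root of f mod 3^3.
r_2 = 19 (mod 27)

Hensel: r_{i+1} = r_i − f(r_i)·(f′(r_i))^{-1} mod 3^{i+2}, f′(x) = 2x + 2. Iterate:
  r_0 = 1 (mod 3)
  r_1 = 1 (mod 9)
  r_2 = 19 (mod 27)
Final: r = 19 satisfies f(r) ≡ 0 mod 3^3.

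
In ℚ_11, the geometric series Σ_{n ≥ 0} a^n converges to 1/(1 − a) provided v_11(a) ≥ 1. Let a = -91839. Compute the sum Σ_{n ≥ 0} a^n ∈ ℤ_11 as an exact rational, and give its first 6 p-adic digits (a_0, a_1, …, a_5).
Σ a^n = 1/(1 − a) = 1/91840;  first 6 digits = (1, 0, 0, 8, 4, 10)

v_11(a) = 3 ≥ 1, so the series converges in ℤ_11 to 1/(1 − a) = 1/(1 − (-91839)) = 1/91840. Expand this rational in ℤ_11: compute digits iteratively via d_i = x_i mod 11, x_{i+1} = (x_i − d_i)/11. The first 6 digits are (1, 0, 0, 8, 4, 10).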